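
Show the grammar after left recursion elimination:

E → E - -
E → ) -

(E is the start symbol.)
E is directly left-recursive. The standard transformation for
  A → A α₁ | ... | A α_m | β₁ | ... | β_n
is
  A  → β₁ A' | ... | β_n A'
  A' → α₁ A' | ... | α_m A' | ε

E → ) - becomes E → ) - E'
E → E - - becomes E' → - - E'
Add E' → ε

Resulting grammar:
E → ) - E'
E' → - - E'
E' → ε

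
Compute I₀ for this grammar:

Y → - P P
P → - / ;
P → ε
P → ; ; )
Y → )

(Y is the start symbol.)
{ [Y → . )], [Y → . - P P], [Y' → . Y] }

First, augment the grammar with Y' → Y
I₀ = CLOSURE({ [Y' → . Y] }):
  [Y' → . Y] has the dot before Y: add [Y → . - P P], [Y → . )]
No further items can be added.

I₀ = { [Y → . )], [Y → . - P P], [Y' → . Y] }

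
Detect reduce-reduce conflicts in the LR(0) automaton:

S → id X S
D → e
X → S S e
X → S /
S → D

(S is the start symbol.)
No reduce-reduce conflicts

Augment with S' → S and build the canonical LR(0) collection (I0 = CLOSURE({[S' → . S]}), then GOTO on every symbol after a dot until no new states appear). It has 11 states:
  I0: { [D → . e], [S → . D], [S → . id X S], [S' → . S] }  — shift
  I1: { [S → D .] }  — reduce
  I2: { [S' → S .] }  — accept
  I3: { [D → e .] }  — reduce
  I4: { [D → . e], [S → . D], [S → . id X S], [S → id . X S], [X → . S /], [X → . S S e] }  — shift
  I5: { [D → . e], [S → . D], [S → . id X S], [X → S . /], [X → S . S e] }  — shift
  I6: { [D → . e], [S → . D], [S → . id X S], [S → id X . S] }  — shift
  I7: { [S → id X S .] }  — reduce
  I8: { [X → S / .] }  — reduce
  I9: { [X → S S . e] }  — shift
  I10: { [X → S S e .] }  — reduce

No state contains more than one complete item.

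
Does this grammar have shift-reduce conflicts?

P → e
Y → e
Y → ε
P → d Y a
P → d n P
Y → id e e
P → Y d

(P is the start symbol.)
Yes — I0: [Y → .] vs [P → . d Y a]; I3: [Y → .] vs [P → d . n P]; I10: [Y → .] vs [P → . d Y a]

A shift-reduce conflict occurs when an LR(0) state has both:
  - a complete (reduce) item [A → α .] (dot at the end), and
  - a shift item [B → β . c γ] (dot before a terminal).

Augment with P' → P and build the canonical LR(0) collection (I0 = CLOSURE({[P' → . P]}), then GOTO on every symbol after a dot until no new states appear). It has 14 states:
  I0: { [P → . Y d], [P → . d Y a], [P → . d n P], [P → . e], [P' → . P], [Y → . e], [Y → . id e e], [Y → .] }  — shift, reduce
  I1: { [P' → P .] }  — accept
  I2: { [P → Y . d] }  — shift
  I3: { [P → d . Y a], [P → d . n P], [Y → . e], [Y → . id e e], [Y → .] }  — shift, reduce
  I4: { [P → e .], [Y → e .] }  — 2 reduces
  I5: { [Y → id . e e] }  — shift
  I6: { [Y → id e . e] }  — shift
  I7: { [Y → id e e .] }  — reduce
  I8: { [P → d Y . a] }  — shift
  I9: { [Y → e .] }  — reduce
  I10: { [P → . Y d], [P → . d Y a], [P → . d n P], [P → . e], [P → d n . P], [Y → . e], [Y → . id e e], [Y → .] }  — shift, reduce
  I11: { [P → d n P .] }  — reduce
  I12: { [P → d Y a .] }  — reduce
  I13: { [P → Y d .] }  — reduce

I0 contains reduce item [Y → .] and shift items [P → . d Y a], [P → . d n P], [P → . e], [Y → . e], [Y → . id e e] — shift-reduce conflict.
I3 contains reduce item [Y → .] and shift items [P → d . n P], [Y → . e], [Y → . id e e] — shift-reduce conflict.
I10 contains reduce item [Y → .] and shift items [P → . d Y a], [P → . d n P], [P → . e], [Y → . e], [Y → . id e e] — shift-reduce conflict.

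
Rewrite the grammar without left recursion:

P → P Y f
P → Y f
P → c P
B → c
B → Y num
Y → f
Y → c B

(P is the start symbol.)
P is directly left-recursive. The standard transformation for
  A → A α₁ | ... | A α_m | β₁ | ... | β_n
is
  A  → β₁ A' | ... | β_n A'
  A' → α₁ A' | ... | α_m A' | ε

P → Y f becomes P → Y f P'
P → c P becomes P → c P P'
P → P Y f becomes P' → Y f P'
Add P' → ε

Productions for other non-terminals are unchanged:
  B → c
  B → Y num
  Y → f
  Y → c B

Resulting grammar:
P → Y f P'
P → c P P'
P' → Y f P'
P' → ε
B → c
B → Y num
Y → f
Y → c B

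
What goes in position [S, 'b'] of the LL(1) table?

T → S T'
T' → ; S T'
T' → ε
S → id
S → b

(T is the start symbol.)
S → b

To find M[S, 'b'], we find productions for S where 'b' is in the predict set (PREDICT(N → α) = (FIRST(α) \ {ε}) ∪ (FOLLOW(N) if α ⇒* ε)).

S → id: PREDICT = { 'id' }
S → b: PREDICT = { 'b' }
  'b' is in predict set, so this production goes in M[S, 'b']

M[S, 'b'] = S → b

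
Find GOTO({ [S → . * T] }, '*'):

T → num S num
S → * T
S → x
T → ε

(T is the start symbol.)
{ [S → * . T], [T → . num S num], [T → .] }

GOTO(I, '*') = CLOSURE({ [A → αX.β] : [A → α.Xβ] ∈ I, X = '*' })

Items with dot before '*', with the dot advanced:
  [S → . * T] → [S → * . T]
Closure of the advanced items:
  [S → * . T] has the dot before T: add [T → . num S num], [T → .]

GOTO = { [S → * . T], [T → . num S num], [T → .] }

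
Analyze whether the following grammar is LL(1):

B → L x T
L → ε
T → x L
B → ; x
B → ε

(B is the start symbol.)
Yes, the grammar is LL(1).

A grammar is LL(1) if for each non-terminal N with multiple productions, the predict sets of those productions are pairwise disjoint, where PREDICT(N → α) = (FIRST(α) \ {ε}) ∪ (FOLLOW(N) if α ⇒* ε).

Relevant sets:
  FIRST(L) = { ε }
  FOLLOW(B) = { $ }

For B:
  PREDICT(B → L x T) = { 'x' }
  PREDICT(B → ';' x) = { ';' }
  PREDICT(B → ε) = { $ }
L, T have a single production, so nothing to check there.

All predict sets are disjoint. The grammar IS LL(1).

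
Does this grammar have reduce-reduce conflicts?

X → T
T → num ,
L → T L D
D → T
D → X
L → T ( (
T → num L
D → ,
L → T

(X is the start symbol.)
Yes — I11: [D → T .] vs [X → T .]

Augment with X' → X and build the canonical LR(0) collection (I0 = CLOSURE({[X' → . X]}), then GOTO on every symbol after a dot until no new states appear). It has 14 states:
  I0: { [T → . num ,], [T → . num L], [X → . T], [X' → . X] }  — shift
  I1: { [X → T .] }  — reduce
  I2: { [X' → X .] }  — accept
  I3: { [L → . T ( (], [L → . T L D], [L → . T], [T → . num ,], [T → . num L], [T → num . ,], [T → num . L] }  — shift
  I4: { [T → num , .] }  — reduce
  I5: { [T → num L .] }  — reduce
  I6: { [L → . T ( (], [L → . T L D], [L → . T], [L → T . ( (], [L → T . L D], [L → T .], [T → . num ,], [T → . num L] }  — shift, reduce
  I7: { [L → T ( . (] }  — shift
  I8: { [D → . ,], [D → . T], [D → . X], [L → T L . D], [T → . num ,], [T → . num L], [X → . T] }  — shift
  I9: { [D → , .] }  — reduce
  I10: { [L → T L D .] }  — reduce
  I11: { [D → T .], [X → T .] }  — 2 reduces
  I12: { [D → X .] }  — reduce
  I13: { [L → T ( ( .] }  — reduce

I11 contains complete items [D → T .], [X → T .] — reduce-reduce conflict.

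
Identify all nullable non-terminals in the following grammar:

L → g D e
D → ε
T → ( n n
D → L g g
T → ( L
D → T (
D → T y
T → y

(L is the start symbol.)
{ 'D' }

A non-terminal is nullable if it can derive ε (the empty string): either it has an ε-production, or it has a production whose right-hand side consists entirely of nullable non-terminals.

ε-productions: D → ε
So D is immediately nullable.
No further non-terminal can be added: every production for the remaining non-terminals contains a terminal or a non-nullable non-terminal.
Nullable = { 'D' }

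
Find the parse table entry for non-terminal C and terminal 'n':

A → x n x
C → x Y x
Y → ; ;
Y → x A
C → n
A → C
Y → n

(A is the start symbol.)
C → n

To find M[C, 'n'], we find productions for C where 'n' is in the predict set (PREDICT(N → α) = (FIRST(α) \ {ε}) ∪ (FOLLOW(N) if α ⇒* ε)).

C → x Y x: PREDICT = { 'x' }
C → n: PREDICT = { 'n' }
  'n' is in predict set, so this production goes in M[C, 'n']

M[C, 'n'] = C → n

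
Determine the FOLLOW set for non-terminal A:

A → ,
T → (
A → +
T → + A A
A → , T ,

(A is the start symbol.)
A is the start symbol, so $ ∈ FOLLOW(A).
In T → + A A: A is followed by A, add FIRST(A) \ {ε} = { '+', ',' }
In T → + A A: A is at the end, add FOLLOW(T)

The FOLLOW sets referred to above (computed the same way, to a fixed point):
  FOLLOW(T) = { ',' }

Taking the union: FOLLOW(A) = { $, '+', ',' }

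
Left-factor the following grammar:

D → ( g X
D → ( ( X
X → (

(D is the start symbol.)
D → ( D'
D' → g X
D' → ( X
X → (

Left-factoring transforms A → αβ₁ | αβ₂ into A → αA' and A' → β₁ | β₂
(α is the longest common prefix among the alternatives). Repeat until
no nonterminal has two alternatives with a common prefix.

Round 1: D has alternatives sharing prefix '('. Introduce D': D → ( D'
  Add: D' → g X
  Add: D' → ( X

No remaining common prefixes — done.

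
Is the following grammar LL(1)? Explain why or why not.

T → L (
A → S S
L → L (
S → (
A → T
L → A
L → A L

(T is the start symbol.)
A grammar is LL(1) if for each non-terminal N with multiple productions, the predict sets of those productions are pairwise disjoint, where PREDICT(N → α) = (FIRST(α) \ {ε}) ∪ (FOLLOW(N) if α ⇒* ε).

Relevant sets:
  FIRST(S) = { '(' }
  FIRST(T) = { '(' }
  FIRST(L) = { '(' }
  FIRST(A) = { '(' }

For A:
  PREDICT(A → S S) = { '(' }
  PREDICT(A → T) = { '(' }
For L:
  PREDICT(L → L '(') = { '(' }
  PREDICT(L → A) = { '(' }
  PREDICT(L → A L) = { '(' }
T, S have a single production, so nothing to check there.

Conflict found: Predict set conflict for A: { '(' }
The grammar is NOT LL(1).

Answer: No. Predict set conflict for A: { '(' }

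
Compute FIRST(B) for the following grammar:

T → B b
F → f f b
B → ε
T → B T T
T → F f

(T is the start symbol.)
To compute FIRST(B), examine every production with B on the left-hand side, reading each right-hand side left to right until a non-nullable symbol is reached.

From B → ε:
  - ε-production, so ε ∈ FIRST(B)

Collecting: FIRST(B) = { ε }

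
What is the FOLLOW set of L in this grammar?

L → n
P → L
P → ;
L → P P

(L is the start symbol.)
{ $, ';', 'n' }

To compute FOLLOW(L), find every occurrence of L on a right-hand side N → α L β: add FIRST(β) \ {ε}, and if β is empty or nullable also add FOLLOW(N). Iterate to a fixed point.

L is the start symbol, so $ ∈ FOLLOW(L).
In P → L: L is at the end, add FOLLOW(P)

The FOLLOW sets referred to above (computed the same way, to a fixed point):
  FOLLOW(P) = { $, ';', 'n' }

Taking the union: FOLLOW(L) = { $, ';', 'n' }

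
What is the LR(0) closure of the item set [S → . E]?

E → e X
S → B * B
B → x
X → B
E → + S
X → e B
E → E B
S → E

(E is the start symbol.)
Start with: [S → . E]
  [S → . E] has the dot before E: add [E → . e X], [E → . + S], [E → . E B]
No further items can be added.

CLOSURE = { [E → . + S], [E → . E B], [E → . e X], [S → . E] }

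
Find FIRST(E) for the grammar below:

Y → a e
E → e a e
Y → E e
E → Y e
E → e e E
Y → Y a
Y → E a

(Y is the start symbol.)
To compute FIRST(E), examine every production with E on the left-hand side, reading each right-hand side left to right until a non-nullable symbol is reached.

FIRST sets of the other non-terminals involved (by the same procedure, iterated to a fixed point):
  FIRST(Y) = { 'a', 'e' }

From E → e a e:
  - e is a terminal: add 'e' and stop
From E → Y e:
  - Y is a non-terminal: add FIRST(Y) \ {ε} = { 'a', 'e' }
    Y is not nullable, so stop
From E → e e E:
  - e is a terminal: add 'e' and stop

Collecting: FIRST(E) = { 'a', 'e' }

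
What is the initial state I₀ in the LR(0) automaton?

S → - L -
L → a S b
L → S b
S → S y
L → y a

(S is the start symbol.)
{ [S → . - L -], [S → . S y], [S' → . S] }

First, augment the grammar with S' → S
I₀ = CLOSURE({ [S' → . S] }):
  [S' → . S] has the dot before S: add [S → . - L -], [S → . S y]
No further items can be added.

I₀ = { [S → . - L -], [S → . S y], [S' → . S] }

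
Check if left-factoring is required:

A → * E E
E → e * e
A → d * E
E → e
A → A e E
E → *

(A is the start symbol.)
Yes, E has productions with common prefix 'e'

Left-factoring is needed when two productions for the same non-terminal
share a common prefix on the right-hand side.

Productions for A:
  A → * E E
  A → d * E
  A → A e E
Productions for E:
  E → e * e
  E → e
  E → *

Found common prefix 'e' in productions for E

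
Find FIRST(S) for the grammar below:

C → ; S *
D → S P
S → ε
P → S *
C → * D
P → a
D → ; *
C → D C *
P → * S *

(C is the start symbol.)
To compute FIRST(S), examine every production with S on the left-hand side, reading each right-hand side left to right until a non-nullable symbol is reached.

From S → ε:
  - ε-production, so ε ∈ FIRST(S)

Collecting: FIRST(S) = { ε }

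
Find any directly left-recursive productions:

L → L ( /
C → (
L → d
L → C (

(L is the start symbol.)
L → L ( /: LEFT RECURSIVE (starts with L)
C → (: starts with '('
L → d: starts with d
L → C (: starts with C

The grammar has direct left recursion on: L.

Answer: Yes, L is left-recursive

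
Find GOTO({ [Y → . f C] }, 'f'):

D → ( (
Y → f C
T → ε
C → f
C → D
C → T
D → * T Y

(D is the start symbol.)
GOTO(I, 'f') = CLOSURE({ [A → αX.β] : [A → α.Xβ] ∈ I, X = 'f' })

Items with dot before 'f', with the dot advanced:
  [Y → . f C] → [Y → f . C]
Closure of the advanced items:
  [Y → f . C] has the dot before C: add [C → . f], [C → . D], [C → . T]
  [C → . D] has the dot before D: add [D → . ( (], [D → . * T Y]
  [C → . T] has the dot before T: add [T → .]

GOTO = { [C → . D], [C → . T], [C → . f], [D → . ( (], [D → . * T Y], [T → .], [Y → f . C] }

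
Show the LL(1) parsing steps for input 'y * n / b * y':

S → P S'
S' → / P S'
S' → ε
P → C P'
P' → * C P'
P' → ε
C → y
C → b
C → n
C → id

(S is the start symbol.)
Stack is shown with the top on the left.

Stack        Input            Action
------------------------------------
S $          y * n / b * y $  output S → P S'
P S' $       y * n / b * y $  output P → C P'
C P' S' $    y * n / b * y $  output C → y
y P' S' $    y * n / b * y $  match 'y'
P' S' $      * n / b * y $    output P' → * C P'
* C P' S' $  * n / b * y $    match '*'
C P' S' $    n / b * y $      output C → n
n P' S' $    n / b * y $      match 'n'
P' S' $      / b * y $        output P' → ε
S' $         / b * y $        output S' → / P S'
/ P S' $     / b * y $        match '/'
P S' $       b * y $          output P → C P'
C P' S' $    b * y $          output C → b
b P' S' $    b * y $          match 'b'
P' S' $      * y $            output P' → * C P'
* C P' S' $  * y $            match '*'
C P' S' $    y $              output C → y
y P' S' $    y $              match 'y'
P' S' $      $                output P' → ε
S' $         $                output S' → ε
$            $                accept

The string is accepted.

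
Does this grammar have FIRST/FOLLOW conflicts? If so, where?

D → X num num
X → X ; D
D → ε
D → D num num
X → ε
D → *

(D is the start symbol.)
Yes. D → X num num with FOLLOW(D) on { ';', 'num' }; D → D num num with FOLLOW(D) on { ';', 'num' }; X → X ';' D with FOLLOW(X) on { ';' }

Nullable non-terminals: D, X.
FIRST sets used below: FIRST(X) = { ';', ε }, FIRST(D) = { '*', ';', 'num', ε }

D: nullable alternative(s) D → ε; FOLLOW(D) = { $, ';', 'num' }
  D → X num num: FIRST \ {ε} = { ';', 'num' } — overlaps FOLLOW(D) on { ';', 'num' }: CONFLICT
  D → ε: FIRST \ {ε} = { } — this is the only nullable alternative, skip
  D → D num num: FIRST \ {ε} = { '*', ';', 'num' } — overlaps FOLLOW(D) on { ';', 'num' }: CONFLICT
  D → *: FIRST \ {ε} = { '*' } — disjoint from FOLLOW(D)

X: nullable alternative(s) X → ε; FOLLOW(X) = { ';', 'num' }
  X → X ; D: FIRST \ {ε} = { ';' } — overlaps FOLLOW(X) on { ';' }: CONFLICT
  X → ε: FIRST \ {ε} = { } — this is the only nullable alternative, skip

So the grammar has 3 FIRST/FOLLOW conflicts (marked CONFLICT above).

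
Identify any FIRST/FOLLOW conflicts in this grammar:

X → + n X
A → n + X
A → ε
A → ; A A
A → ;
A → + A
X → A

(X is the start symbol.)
Yes. X → '+' n X with FOLLOW(X) on { '+' }; A → n '+' X with FOLLOW(A) on { 'n' }; A → ';' A A with FOLLOW(A) on { ';' }; A → ';' with FOLLOW(A) on { ';' }; A → '+' A with FOLLOW(A) on { '+' }

A FIRST/FOLLOW conflict occurs when a non-terminal N has a nullable alternative N → β (β ⇒* ε) and another alternative N → α with FIRST(α) ∩ FOLLOW(N) ≠ ∅: on such a lookahead the parser cannot decide between expanding α and letting N vanish via β.

Nullable non-terminals: A, X.
FIRST sets used below: FIRST(A) = { '+', ';', 'n', ε }

A: nullable alternative(s) A → ε; FOLLOW(A) = { $, '+', ';', 'n' }
  A → n + X: FIRST \ {ε} = { 'n' } — overlaps FOLLOW(A) on { 'n' }: CONFLICT
  A → ε: FIRST \ {ε} = { } — this is the only nullable alternative, skip
  A → ; A A: FIRST \ {ε} = { ';' } — overlaps FOLLOW(A) on { ';' }: CONFLICT
  A → ;: FIRST \ {ε} = { ';' } — overlaps FOLLOW(A) on { ';' }: CONFLICT
  A → + A: FIRST \ {ε} = { '+' } — overlaps FOLLOW(A) on { '+' }: CONFLICT

X: nullable alternative(s) X → A; FOLLOW(X) = { $, '+', ';', 'n' }
  X → + n X: FIRST \ {ε} = { '+' } — overlaps FOLLOW(X) on { '+' }: CONFLICT
  X → A: FIRST \ {ε} = { '+', ';', 'n' } — this is the only nullable alternative, skip

So the grammar has 5 FIRST/FOLLOW conflicts (marked CONFLICT above).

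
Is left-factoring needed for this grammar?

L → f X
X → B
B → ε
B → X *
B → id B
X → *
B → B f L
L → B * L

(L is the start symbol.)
No, left-factoring is not needed

Left-factoring is needed when two productions for the same non-terminal
share a common prefix on the right-hand side.

Productions for L:
  L → f X
  L → B * L
Productions for X:
  X → B
  X → *
Productions for B:
  B → ε
  B → X *
  B → id B
  B → B f L

No common prefixes found.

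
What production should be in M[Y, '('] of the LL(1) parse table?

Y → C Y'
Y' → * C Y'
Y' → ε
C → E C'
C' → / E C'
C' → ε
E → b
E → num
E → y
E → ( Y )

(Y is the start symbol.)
To find M[Y, '('], we find productions for Y where '(' is in the predict set (PREDICT(N → α) = (FIRST(α) \ {ε}) ∪ (FOLLOW(N) if α ⇒* ε)).

Relevant sets:
  FIRST(C) = { '(', 'b', 'num', 'y' }

Y → C Y': PREDICT = { '(', 'b', 'num', 'y' }
  '(' is in predict set, so this production goes in M[Y, '(']

M[Y, '('] = Y → C Y'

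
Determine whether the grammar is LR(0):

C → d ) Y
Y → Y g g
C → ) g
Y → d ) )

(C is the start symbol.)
A grammar is LR(0) if no state in the canonical LR(0) collection has:
  - both a shift item (dot before a terminal) and a complete item (shift-reduce conflict), or
  - two or more complete items (reduce-reduce conflict; the accept item [C' → C .] counts as a complete item here).

Augment with C' → C and build the canonical LR(0) collection (I0 = CLOSURE({[C' → . C]}), then GOTO on every symbol after a dot until no new states appear). It has 12 states:
  I0: { [C → . ) g], [C → . d ) Y], [C' → . C] }  — shift
  I1: { [C → ) . g] }  — shift
  I2: { [C' → C .] }  — accept
  I3: { [C → d . ) Y] }  — shift
  I4: { [C → d ) . Y], [Y → . Y g g], [Y → . d ) )] }  — shift
  I5: { [C → d ) Y .], [Y → Y . g g] }  — shift, reduce
  I6: { [Y → d . ) )] }  — shift
  I7: { [Y → d ) . )] }  — shift
  I8: { [Y → d ) ) .] }  — reduce
  I9: { [Y → Y g . g] }  — shift
  I10: { [Y → Y g g .] }  — reduce
  I11: { [C → ) g .] }  — reduce

Conflict in state I5:
  Shift-reduce conflict between [C → d ) Y .] and [Y → Y . g g]
So the grammar is NOT LR(0).

Answer: No. Shift-reduce conflict between [C → d ) Y .] and [Y → Y . g g]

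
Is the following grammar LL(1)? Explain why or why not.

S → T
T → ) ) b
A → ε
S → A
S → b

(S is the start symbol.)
A grammar is LL(1) if for each non-terminal N with multiple productions, the predict sets of those productions are pairwise disjoint, where PREDICT(N → α) = (FIRST(α) \ {ε}) ∪ (FOLLOW(N) if α ⇒* ε).

Relevant sets:
  FIRST(T) = { ')' }
  FIRST(A) = { ε }
  FOLLOW(S) = { $ }

For S:
  PREDICT(S → T) = { ')' }
  PREDICT(S → A) = { $ }
  PREDICT(S → b) = { 'b' }
T, A have a single production, so nothing to check there.

All predict sets are disjoint. The grammar IS LL(1).

Answer: Yes, the grammar is LL(1).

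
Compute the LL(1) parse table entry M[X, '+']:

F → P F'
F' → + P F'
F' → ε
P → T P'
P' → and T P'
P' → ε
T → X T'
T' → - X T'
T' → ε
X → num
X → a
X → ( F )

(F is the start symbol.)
Empty (error entry)

To find M[X, '+'], we find productions for X where '+' is in the predict set (PREDICT(N → α) = (FIRST(α) \ {ε}) ∪ (FOLLOW(N) if α ⇒* ε)).

X → num: PREDICT = { 'num' }
X → a: PREDICT = { 'a' }
X → ( F ): PREDICT = { '(' }

M[X, '+'] is empty (no production applies)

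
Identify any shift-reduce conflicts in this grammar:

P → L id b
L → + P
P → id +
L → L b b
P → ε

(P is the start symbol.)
Yes — I0: [P → .] vs [L → . + P]; I1: [P → .] vs [L → . + P]

A shift-reduce conflict occurs when an LR(0) state has both:
  - a complete (reduce) item [A → α .] (dot at the end), and
  - a shift item [B → β . c γ] (dot before a terminal).

Augment with P' → P and build the canonical LR(0) collection (I0 = CLOSURE({[P' → . P]}), then GOTO on every symbol after a dot until no new states appear). It has 11 states:
  I0: { [L → . + P], [L → . L b b], [P → . L id b], [P → . id +], [P → .], [P' → . P] }  — shift, reduce
  I1: { [L → + . P], [L → . + P], [L → . L b b], [P → . L id b], [P → . id +], [P → .] }  — shift, reduce
  I2: { [L → L . b b], [P → L . id b] }  — shift
  I3: { [P' → P .] }  — accept
  I4: { [P → id . +] }  — shift
  I5: { [P → id + .] }  — reduce
  I6: { [L → L b . b] }  — shift
  I7: { [P → L id . b] }  — shift
  I8: { [P → L id b .] }  — reduce
  I9: { [L → L b b .] }  — reduce
  I10: { [L → + P .] }  — reduce

I0 contains reduce item [P → .] and shift items [L → . + P], [P → . id +] — shift-reduce conflict.
I1 contains reduce item [P → .] and shift items [L → . + P], [P → . id +] — shift-reduce conflict.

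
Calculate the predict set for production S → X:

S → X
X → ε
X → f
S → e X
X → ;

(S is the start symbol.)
PREDICT(S → X) = (FIRST(RHS) \ {ε}) ∪ (FOLLOW(S) if ε ∈ FIRST(RHS), i.e. RHS ⇒* ε)
FIRST(X) = { ';', 'f', ε }
FIRST(X) = { ';', 'f', ε }
ε ∈ FIRST(X) (the right-hand side is nullable), so add FOLLOW(S) = { $ }
PREDICT(S → X) = { $, ';', 'f' }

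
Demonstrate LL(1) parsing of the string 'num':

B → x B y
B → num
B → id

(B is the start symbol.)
LL(1) parsing maintains a stack (initially the start symbol over $) and the input. At each step: if the stack top is a terminal, match it against the current input token; if it is a non-terminal N, replace it with the RHS of M[N, lookahead] (the unique production whose predict set contains the lookahead).

Stack is shown with the top on the left.

Stack  Input  Action
--------------------
B $    num $  output B → num
num $  num $  match 'num'
$      $      accept

The string is accepted.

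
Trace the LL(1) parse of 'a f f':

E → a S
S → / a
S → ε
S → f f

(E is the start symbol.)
Stack is shown with the top on the left.

Stack  Input    Action
----------------------
E $    a f f $  output E → a S
a S $  a f f $  match 'a'
S $    f f $    output S → f f
f f $  f f $    match 'f'
f $    f $      match 'f'
$      $        accept

The string is accepted.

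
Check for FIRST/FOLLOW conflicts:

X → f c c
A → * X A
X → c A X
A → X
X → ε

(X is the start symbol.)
A FIRST/FOLLOW conflict occurs when a non-terminal N has a nullable alternative N → β (β ⇒* ε) and another alternative N → α with FIRST(α) ∩ FOLLOW(N) ≠ ∅: on such a lookahead the parser cannot decide between expanding α and letting N vanish via β.

Nullable non-terminals: A, X.
FIRST sets used below: FIRST(X) = { 'c', 'f', ε }

A: nullable alternative(s) A → X; FOLLOW(A) = { $, '*', 'c', 'f' }
  A → * X A: FIRST \ {ε} = { '*' } — overlaps FOLLOW(A) on { '*' }: CONFLICT
  A → X: FIRST \ {ε} = { 'c', 'f' } — this is the only nullable alternative, skip

X: nullable alternative(s) X → ε; FOLLOW(X) = { $, '*', 'c', 'f' }
  X → f c c: FIRST \ {ε} = { 'f' } — overlaps FOLLOW(X) on { 'f' }: CONFLICT
  X → c A X: FIRST \ {ε} = { 'c' } — overlaps FOLLOW(X) on { 'c' }: CONFLICT
  X → ε: FIRST \ {ε} = { } — this is the only nullable alternative, skip

So the grammar has 3 FIRST/FOLLOW conflicts (marked CONFLICT above).

Answer: Yes. X → f c c with FOLLOW(X) on { 'f' }; X → c A X with FOLLOW(X) on { 'c' }; A → '*' X A with FOLLOW(A) on { '*' }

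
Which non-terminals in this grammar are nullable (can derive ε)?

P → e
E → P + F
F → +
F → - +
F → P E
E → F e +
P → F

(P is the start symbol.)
None

There are no ε-productions, so no non-terminal can derive ε.
No non-terminals are nullable.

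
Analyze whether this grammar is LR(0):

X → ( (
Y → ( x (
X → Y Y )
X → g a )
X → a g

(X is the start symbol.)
Yes, the grammar is LR(0)

A grammar is LR(0) if no state in the canonical LR(0) collection has:
  - both a shift item (dot before a terminal) and a complete item (shift-reduce conflict), or
  - two or more complete items (reduce-reduce conflict; the accept item [X' → X .] counts as a complete item here).

Augment with X' → X and build the canonical LR(0) collection (I0 = CLOSURE({[X' → . X]}), then GOTO on every symbol after a dot until no new states appear). It has 15 states:
  I0: { [X → . ( (], [X → . Y Y )], [X → . a g], [X → . g a )], [X' → . X], [Y → . ( x (] }  — shift
  I1: { [X → ( . (], [Y → ( . x (] }  — shift
  I2: { [X' → X .] }  — accept
  I3: { [X → Y . Y )], [Y → . ( x (] }  — shift
  I4: { [X → a . g] }  — shift
  I5: { [X → g . a )] }  — shift
  I6: { [X → g a . )] }  — shift
  I7: { [X → g a ) .] }  — reduce
  I8: { [X → a g .] }  — reduce
  I9: { [Y → ( . x (] }  — shift
  I10: { [X → Y Y . )] }  — shift
  I11: { [X → Y Y ) .] }  — reduce
  I12: { [Y → ( x . (] }  — shift
  I13: { [Y → ( x ( .] }  — reduce
  I14: { [X → ( ( .] }  — reduce

Every state is either a pure shift/goto state or contains exactly one complete item and nothing to shift — no conflicts. The grammar is LR(0).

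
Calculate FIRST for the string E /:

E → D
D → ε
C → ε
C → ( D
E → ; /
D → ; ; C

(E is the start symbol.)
{ '/', ';' }

FIRST sets of the non-terminals involved (from the grammar, by fixed-point iteration):
  FIRST(E) = { ';', ε }

To compute FIRST(E /), process the symbols left to right:
Symbol E is a non-terminal. Add FIRST(E) \ {ε} = { ';' }
E is nullable (ε ∈ FIRST(E)), continue to the next symbol.
Symbol / is a terminal. Add '/' and stop.
FIRST(E /) = { '/', ';' }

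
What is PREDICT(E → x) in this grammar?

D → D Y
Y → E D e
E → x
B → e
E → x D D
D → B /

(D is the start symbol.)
PREDICT(E → x) = (FIRST(RHS) \ {ε}) ∪ (FOLLOW(E) if ε ∈ FIRST(RHS), i.e. RHS ⇒* ε)
FIRST(x) = { 'x' }
ε ∉ FIRST(x), so FOLLOW(E) is not added.
PREDICT(E → x) = { 'x' }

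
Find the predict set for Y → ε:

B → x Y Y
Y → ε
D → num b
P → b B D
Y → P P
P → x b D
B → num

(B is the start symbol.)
PREDICT(Y → ε) = (FIRST(RHS) \ {ε}) ∪ (FOLLOW(Y) if ε ∈ FIRST(RHS), i.e. RHS ⇒* ε)
The right-hand side is ε (FIRST(ε) = { ε }), so the predict set is FOLLOW(Y) = { $, 'b', 'num', 'x' }
PREDICT(Y → ε) = { $, 'b', 'num', 'x' }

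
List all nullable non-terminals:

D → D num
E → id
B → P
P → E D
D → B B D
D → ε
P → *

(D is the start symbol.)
ε-productions: D → ε
So D is immediately nullable.
No further non-terminal can be added: every production for the remaining non-terminals contains a terminal or a non-nullable non-terminal.
Nullable = { 'D' }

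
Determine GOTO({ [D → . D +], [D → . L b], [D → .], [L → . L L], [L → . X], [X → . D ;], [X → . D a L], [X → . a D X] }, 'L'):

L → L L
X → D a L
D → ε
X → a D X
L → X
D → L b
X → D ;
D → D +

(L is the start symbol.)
GOTO(I, 'L') = CLOSURE({ [A → αX.β] : [A → α.Xβ] ∈ I, X = 'L' })

Items with dot before 'L', with the dot advanced:
  [D → . L b] → [D → L . b]
  [L → . L L] → [L → L . L]
Closure of the advanced items:
  [L → L . L] has the dot before L: add [L → . L L], [L → . X]
  [L → . X] has the dot before X: add [X → . D a L], [X → . a D X], [X → . D ;]
  [X → . D a L] has the dot before D: add [D → .], [D → . L b], [D → . D +]

GOTO = { [D → . D +], [D → . L b], [D → .], [D → L . b], [L → . L L], [L → . X], [L → L . L], [X → . D ;], [X → . D a L], [X → . a D X] }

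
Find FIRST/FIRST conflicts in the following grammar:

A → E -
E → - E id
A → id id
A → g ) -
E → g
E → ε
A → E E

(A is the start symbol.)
A FIRST/FIRST conflict occurs when two productions N → α and N → β for the same non-terminal have FIRST(α) ∩ FIRST(β) ≠ ∅ (with ε ∈ FIRST of a nullable right-hand side, so two nullable alternatives also conflict).

FIRST sets of the non-terminals at (or reachable through a nullable prefix from) the front of some alternative:
  FIRST(E) = { '-', 'g', ε }

Productions for A:
  A → E -: FIRST = { '-', 'g' }
  A → id id: FIRST = { 'id' }
  A → g ) -: FIRST = { 'g' }
  A → E E: FIRST = { '-', 'g', ε }
Productions for E:
  E → - E id: FIRST = { '-' }
  E → g: FIRST = { 'g' }
  E → ε: FIRST = { ε }

Conflict for A: A → E - and A → g ) -
  Overlap: { 'g' }
Conflict for A: A → E - and A → E E
  Overlap: { '-', 'g' }
Conflict for A: A → g ) - and A → E E
  Overlap: { 'g' }

Answer: Yes. A → E '-' / A → g ')' '-' on { 'g' }; A → E '-' / A → E E on { '-', 'g' }; A → g ')' '-' / A → E E on { 'g' }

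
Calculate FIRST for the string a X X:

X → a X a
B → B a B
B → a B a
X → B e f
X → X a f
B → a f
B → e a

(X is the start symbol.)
{ 'a' }

To compute FIRST(a X X), process the symbols left to right:
Symbol a is a terminal. Add 'a' and stop.
FIRST(a X X) = { 'a' }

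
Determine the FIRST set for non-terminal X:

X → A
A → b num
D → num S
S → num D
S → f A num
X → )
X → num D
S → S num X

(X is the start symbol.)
FIRST sets of the other non-terminals involved (by the same procedure, iterated to a fixed point):
  FIRST(A) = { 'b' }

From X → A:
  - A is a non-terminal: add FIRST(A) \ {ε} = { 'b' }
    A is not nullable, so stop
From X → ):
  - ')' is a terminal: add ')' and stop
From X → num D:
  - num is a terminal: add 'num' and stop

Collecting: FIRST(X) = { ')', 'b', 'num' }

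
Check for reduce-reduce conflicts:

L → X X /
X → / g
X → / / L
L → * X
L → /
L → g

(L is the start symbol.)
No reduce-reduce conflicts

Augment with L' → L and build the canonical LR(0) collection (I0 = CLOSURE({[L' → . L]}), then GOTO on every symbol after a dot until no new states appear). It has 13 states:
  I0: { [L → . * X], [L → . /], [L → . X X /], [L → . g], [L' → . L], [X → . / / L], [X → . / g] }  — shift
  I1: { [L → * . X], [X → . / / L], [X → . / g] }  — shift
  I2: { [L → / .], [X → / . / L], [X → / . g] }  — shift, reduce
  I3: { [L' → L .] }  — accept
  I4: { [L → X . X /], [X → . / / L], [X → . / g] }  — shift
  I5: { [L → g .] }  — reduce
  I6: { [X → / . / L], [X → / . g] }  — shift
  I7: { [L → X X . /] }  — shift
  I8: { [L → X X / .] }  — reduce
  I9: { [L → . * X], [L → . /], [L → . X X /], [L → . g], [X → . / / L], [X → . / g], [X → / / . L] }  — shift
  I10: { [X → / g .] }  — reduce
  I11: { [X → / / L .] }  — reduce
  I12: { [L → * X .] }  — reduce

No state contains more than one complete item.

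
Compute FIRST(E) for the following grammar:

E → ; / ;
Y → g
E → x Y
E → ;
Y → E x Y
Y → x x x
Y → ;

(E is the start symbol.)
To compute FIRST(E), examine every production with E on the left-hand side, reading each right-hand side left to right until a non-nullable symbol is reached.

From E → ; / ;:
  - ';' is a terminal: add ';' and stop
From E → x Y:
  - x is a terminal: add 'x' and stop
From E → ;:
  - ';' is a terminal: add ';' and stop

Collecting: FIRST(E) = { ';', 'x' }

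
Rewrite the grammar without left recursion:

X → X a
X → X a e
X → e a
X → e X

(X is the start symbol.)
X is directly left-recursive. The standard transformation for
  A → A α₁ | ... | A α_m | β₁ | ... | β_n
is
  A  → β₁ A' | ... | β_n A'
  A' → α₁ A' | ... | α_m A' | ε

X → e a becomes X → e a X'
X → e X becomes X → e X X'
X → X a becomes X' → a X'
X → X a e becomes X' → a e X'
Add X' → ε

Resulting grammar:
X → e a X'
X → e X X'
X' → a X'
X' → a e X'
X' → ε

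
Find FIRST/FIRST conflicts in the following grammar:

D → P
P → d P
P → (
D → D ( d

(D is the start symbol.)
A FIRST/FIRST conflict occurs when two productions N → α and N → β for the same non-terminal have FIRST(α) ∩ FIRST(β) ≠ ∅ (with ε ∈ FIRST of a nullable right-hand side, so two nullable alternatives also conflict).

FIRST sets of the non-terminals at (or reachable through a nullable prefix from) the front of some alternative:
  FIRST(P) = { '(', 'd' }
  FIRST(D) = { '(', 'd' }

Productions for D:
  D → P: FIRST = { '(', 'd' }
  D → D ( d: FIRST = { '(', 'd' }
Productions for P:
  P → d P: FIRST = { 'd' }
  P → (: FIRST = { '(' }

Conflict for D: D → P and D → D ( d
  Overlap: { '(', 'd' }

Answer: Yes. D → P / D → D '(' d on { '(', 'd' }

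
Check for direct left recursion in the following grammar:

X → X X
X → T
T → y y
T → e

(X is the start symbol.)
Direct left recursion occurs when N → N α for some non-terminal N (the right-hand side begins with the left-hand side itself).

X → X X: LEFT RECURSIVE (starts with X)
X → T: starts with T
T → y y: starts with y
T → e: starts with e

The grammar has direct left recursion on: X.

Answer: Yes, X is left-recursive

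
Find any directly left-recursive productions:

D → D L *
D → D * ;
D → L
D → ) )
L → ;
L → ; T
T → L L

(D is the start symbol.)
Direct left recursion occurs when N → N α for some non-terminal N (the right-hand side begins with the left-hand side itself).

D → D L *: LEFT RECURSIVE (starts with D)
D → D * ;: LEFT RECURSIVE (starts with D)
D → L: starts with L
D → ) ): starts with ')'
L → ;: starts with ';'
L → ; T: starts with ';'
T → L L: starts with L

The grammar has direct left recursion on: D.

Answer: Yes, D is left-recursive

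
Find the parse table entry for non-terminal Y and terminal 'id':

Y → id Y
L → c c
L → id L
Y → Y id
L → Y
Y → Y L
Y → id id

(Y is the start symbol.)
Y → id Y, Y → Y id, Y → Y L, Y → id id

To find M[Y, 'id'], we find productions for Y where 'id' is in the predict set (PREDICT(N → α) = (FIRST(α) \ {ε}) ∪ (FOLLOW(N) if α ⇒* ε)).

Relevant sets:
  FIRST(Y) = { 'id' }

Y → id Y: PREDICT = { 'id' }
  'id' is in predict set, so this production goes in M[Y, 'id']
Y → Y id: PREDICT = { 'id' }
  'id' is in predict set, so this production goes in M[Y, 'id']
Y → Y L: PREDICT = { 'id' }
  'id' is in predict set, so this production goes in M[Y, 'id']
Y → id id: PREDICT = { 'id' }
  'id' is in predict set, so this production goes in M[Y, 'id']

M[Y, 'id'] = Y → id Y, Y → Y id, Y → Y L, Y → id id  (a multiply-defined cell — the grammar is not LL(1))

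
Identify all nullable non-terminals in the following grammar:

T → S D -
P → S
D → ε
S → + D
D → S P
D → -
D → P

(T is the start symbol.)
ε-productions: D → ε
So D is immediately nullable.
No further non-terminal can be added: every production for the remaining non-terminals contains a terminal or a non-nullable non-terminal.
Nullable = { 'D' }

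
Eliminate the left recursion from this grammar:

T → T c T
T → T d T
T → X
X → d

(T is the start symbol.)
T is directly left-recursive. The standard transformation for
  A → A α₁ | ... | A α_m | β₁ | ... | β_n
is
  A  → β₁ A' | ... | β_n A'
  A' → α₁ A' | ... | α_m A' | ε

T → X becomes T → X T'
T → T c T becomes T' → c T T'
T → T d T becomes T' → d T T'
Add T' → ε

Productions for other non-terminals are unchanged:
  X → d

Resulting grammar:
T → X T'
T' → c T T'
T' → d T T'
T' → ε
X → d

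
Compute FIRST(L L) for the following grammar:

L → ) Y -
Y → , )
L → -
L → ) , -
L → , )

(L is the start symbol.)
{ ')', ',', '-' }

FIRST sets of the non-terminals involved (from the grammar, by fixed-point iteration):
  FIRST(L) = { ')', ',', '-' }

To compute FIRST(L L), process the symbols left to right:
Symbol L is a non-terminal. Add FIRST(L) \ {ε} = { ')', ',', '-' }
L is not nullable (ε ∉ FIRST(L)), so stop here.
FIRST(L L) = { ')', ',', '-' }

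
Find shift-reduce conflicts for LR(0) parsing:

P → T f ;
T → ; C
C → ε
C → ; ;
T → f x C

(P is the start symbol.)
Yes — I1: [C → .] vs [C → . ; ;]; I5: [C → .] vs [C → . ; ;]

A shift-reduce conflict occurs when an LR(0) state has both:
  - a complete (reduce) item [A → α .] (dot at the end), and
  - a shift item [B → β . c γ] (dot before a terminal).

Augment with P' → P and build the canonical LR(0) collection (I0 = CLOSURE({[P' → . P]}), then GOTO on every symbol after a dot until no new states appear). It has 12 states:
  I0: { [P → . T f ;], [P' → . P], [T → . ; C], [T → . f x C] }  — shift
  I1: { [C → . ; ;], [C → .], [T → ; . C] }  — shift, reduce
  I2: { [P' → P .] }  — accept
  I3: { [P → T . f ;] }  — shift
  I4: { [T → f . x C] }  — shift
  I5: { [C → . ; ;], [C → .], [T → f x . C] }  — shift, reduce
  I6: { [C → ; . ;] }  — shift
  I7: { [T → f x C .] }  — reduce
  I8: { [C → ; ; .] }  — reduce
  I9: { [P → T f . ;] }  — shift
  I10: { [P → T f ; .] }  — reduce
  I11: { [T → ; C .] }  — reduce

I1 contains reduce item [C → .] and shift item [C → . ; ;] — shift-reduce conflict.
I5 contains reduce item [C → .] and shift item [C → . ; ;] — shift-reduce conflict.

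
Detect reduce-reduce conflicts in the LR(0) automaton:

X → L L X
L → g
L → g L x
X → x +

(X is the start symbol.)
A reduce-reduce conflict occurs when an LR(0) state has two complete items [A → α .] and [B → β .] — both call for a reduction, and with no lookahead the parser cannot choose between them.

Augment with X' → X and build the canonical LR(0) collection (I0 = CLOSURE({[X' → . X]}), then GOTO on every symbol after a dot until no new states appear). It has 10 states:
  I0: { [L → . g L x], [L → . g], [X → . L L X], [X → . x +], [X' → . X] }  — shift
  I1: { [L → . g L x], [L → . g], [X → L . L X] }  — shift
  I2: { [X' → X .] }  — accept
  I3: { [L → . g L x], [L → . g], [L → g . L x], [L → g .] }  — shift, reduce
  I4: { [X → x . +] }  — shift
  I5: { [X → x + .] }  — reduce
  I6: { [L → g L . x] }  — shift
  I7: { [L → g L x .] }  — reduce
  I8: { [L → . g L x], [L → . g], [X → . L L X], [X → . x +], [X → L L . X] }  — shift
  I9: { [X → L L X .] }  — reduce

No state contains more than one complete item.

Answer: No reduce-reduce conflicts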